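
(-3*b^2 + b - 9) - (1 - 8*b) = -3*b^2 + 9*b - 10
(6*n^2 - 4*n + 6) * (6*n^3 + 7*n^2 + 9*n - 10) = 36*n^5 + 18*n^4 + 62*n^3 - 54*n^2 + 94*n - 60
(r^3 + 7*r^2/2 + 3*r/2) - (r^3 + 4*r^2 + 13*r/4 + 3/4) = -r^2/2 - 7*r/4 - 3/4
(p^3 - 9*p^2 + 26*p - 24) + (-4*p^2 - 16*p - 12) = p^3 - 13*p^2 + 10*p - 36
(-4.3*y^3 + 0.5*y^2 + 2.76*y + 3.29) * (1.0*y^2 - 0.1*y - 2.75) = -4.3*y^5 + 0.93*y^4 + 14.535*y^3 + 1.639*y^2 - 7.919*y - 9.0475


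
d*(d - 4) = d^2 - 4*d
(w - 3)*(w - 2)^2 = w^3 - 7*w^2 + 16*w - 12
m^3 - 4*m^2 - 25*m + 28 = (m - 7)*(m - 1)*(m + 4)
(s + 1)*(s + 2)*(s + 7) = s^3 + 10*s^2 + 23*s + 14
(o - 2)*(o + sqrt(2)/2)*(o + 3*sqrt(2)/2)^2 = o^4 - 2*o^3 + 7*sqrt(2)*o^3/2 - 7*sqrt(2)*o^2 + 15*o^2/2 - 15*o + 9*sqrt(2)*o/4 - 9*sqrt(2)/2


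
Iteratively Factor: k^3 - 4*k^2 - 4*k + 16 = (k - 4)*(k^2 - 4) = (k - 4)*(k - 2)*(k + 2)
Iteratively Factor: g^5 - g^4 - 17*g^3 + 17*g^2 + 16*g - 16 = (g - 1)*(g^4 - 17*g^2 + 16) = (g - 1)*(g + 1)*(g^3 - g^2 - 16*g + 16) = (g - 4)*(g - 1)*(g + 1)*(g^2 + 3*g - 4) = (g - 4)*(g - 1)^2*(g + 1)*(g + 4)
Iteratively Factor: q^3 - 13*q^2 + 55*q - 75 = (q - 3)*(q^2 - 10*q + 25) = (q - 5)*(q - 3)*(q - 5)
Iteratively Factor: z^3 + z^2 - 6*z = (z + 3)*(z^2 - 2*z) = z*(z + 3)*(z - 2)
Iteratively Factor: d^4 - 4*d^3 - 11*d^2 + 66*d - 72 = (d - 3)*(d^3 - d^2 - 14*d + 24) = (d - 3)*(d - 2)*(d^2 + d - 12) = (d - 3)^2*(d - 2)*(d + 4)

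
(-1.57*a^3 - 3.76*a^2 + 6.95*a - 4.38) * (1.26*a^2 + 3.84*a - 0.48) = -1.9782*a^5 - 10.7664*a^4 - 4.9278*a^3 + 22.974*a^2 - 20.1552*a + 2.1024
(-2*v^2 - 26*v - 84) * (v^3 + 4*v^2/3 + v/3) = -2*v^5 - 86*v^4/3 - 358*v^3/3 - 362*v^2/3 - 28*v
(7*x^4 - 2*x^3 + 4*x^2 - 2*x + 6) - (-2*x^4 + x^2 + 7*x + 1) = 9*x^4 - 2*x^3 + 3*x^2 - 9*x + 5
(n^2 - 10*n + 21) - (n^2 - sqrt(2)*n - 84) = -10*n + sqrt(2)*n + 105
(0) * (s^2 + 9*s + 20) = 0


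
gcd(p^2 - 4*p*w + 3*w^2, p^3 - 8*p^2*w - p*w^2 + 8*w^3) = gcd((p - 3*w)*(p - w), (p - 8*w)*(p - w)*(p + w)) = p - w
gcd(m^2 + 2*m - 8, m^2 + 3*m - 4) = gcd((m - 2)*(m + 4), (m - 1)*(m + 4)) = m + 4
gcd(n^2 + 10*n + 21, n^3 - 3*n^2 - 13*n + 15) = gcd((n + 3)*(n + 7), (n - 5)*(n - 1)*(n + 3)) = n + 3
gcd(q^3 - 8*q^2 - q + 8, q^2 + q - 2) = q - 1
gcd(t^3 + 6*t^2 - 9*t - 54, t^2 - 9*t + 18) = t - 3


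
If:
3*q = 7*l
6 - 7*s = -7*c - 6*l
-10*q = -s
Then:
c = 236*s/245 - 6/7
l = 3*s/70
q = s/10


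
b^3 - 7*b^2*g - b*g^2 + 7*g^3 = (b - 7*g)*(b - g)*(b + g)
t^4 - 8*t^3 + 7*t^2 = t^2*(t - 7)*(t - 1)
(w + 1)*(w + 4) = w^2 + 5*w + 4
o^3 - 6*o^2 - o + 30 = (o - 5)*(o - 3)*(o + 2)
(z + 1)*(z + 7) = z^2 + 8*z + 7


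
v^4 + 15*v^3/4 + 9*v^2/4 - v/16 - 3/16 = (v - 1/4)*(v + 1/2)^2*(v + 3)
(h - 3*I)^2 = h^2 - 6*I*h - 9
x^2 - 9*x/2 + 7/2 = (x - 7/2)*(x - 1)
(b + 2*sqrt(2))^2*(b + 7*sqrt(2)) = b^3 + 11*sqrt(2)*b^2 + 64*b + 56*sqrt(2)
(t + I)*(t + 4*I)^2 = t^3 + 9*I*t^2 - 24*t - 16*I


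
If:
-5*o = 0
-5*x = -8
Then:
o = 0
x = 8/5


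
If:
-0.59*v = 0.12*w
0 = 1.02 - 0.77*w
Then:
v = -0.27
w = 1.32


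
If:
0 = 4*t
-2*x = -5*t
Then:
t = 0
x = 0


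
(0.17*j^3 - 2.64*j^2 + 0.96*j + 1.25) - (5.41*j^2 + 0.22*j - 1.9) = 0.17*j^3 - 8.05*j^2 + 0.74*j + 3.15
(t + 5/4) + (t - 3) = 2*t - 7/4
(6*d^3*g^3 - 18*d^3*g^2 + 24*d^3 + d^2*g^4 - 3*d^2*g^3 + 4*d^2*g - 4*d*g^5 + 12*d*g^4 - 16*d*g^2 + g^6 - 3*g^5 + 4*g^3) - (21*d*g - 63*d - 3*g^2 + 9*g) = 6*d^3*g^3 - 18*d^3*g^2 + 24*d^3 + d^2*g^4 - 3*d^2*g^3 + 4*d^2*g - 4*d*g^5 + 12*d*g^4 - 16*d*g^2 - 21*d*g + 63*d + g^6 - 3*g^5 + 4*g^3 + 3*g^2 - 9*g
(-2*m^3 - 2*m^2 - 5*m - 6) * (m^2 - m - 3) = -2*m^5 + 3*m^3 + 5*m^2 + 21*m + 18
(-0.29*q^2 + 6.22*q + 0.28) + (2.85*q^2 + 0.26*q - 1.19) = 2.56*q^2 + 6.48*q - 0.91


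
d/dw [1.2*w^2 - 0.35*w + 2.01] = 2.4*w - 0.35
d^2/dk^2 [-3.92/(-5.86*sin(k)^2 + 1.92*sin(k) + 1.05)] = (538.444928*sin(k)^4 - 132.314112*sin(k)^3 - 696.737664*sin(k)^2 + 256.725504*sin(k) - 77.140896)/(-5.86*sin(k)^2 + 1.92*sin(k) + 1.05)^3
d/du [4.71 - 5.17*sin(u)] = -5.17*cos(u)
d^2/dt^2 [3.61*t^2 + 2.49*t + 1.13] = 7.22000000000000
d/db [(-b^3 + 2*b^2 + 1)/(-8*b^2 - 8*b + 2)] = (4*b^4 + 8*b^3 - 11*b^2 + 12*b + 4)/(2*(16*b^4 + 32*b^3 + 8*b^2 - 8*b + 1))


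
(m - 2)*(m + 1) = m^2 - m - 2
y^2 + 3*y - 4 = (y - 1)*(y + 4)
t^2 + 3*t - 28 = (t - 4)*(t + 7)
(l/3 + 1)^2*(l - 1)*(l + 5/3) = l^4/9 + 20*l^3/27 + 34*l^2/27 - 4*l/9 - 5/3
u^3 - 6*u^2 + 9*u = u*(u - 3)^2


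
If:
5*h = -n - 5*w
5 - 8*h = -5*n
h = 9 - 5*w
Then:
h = -10/7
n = -23/7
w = 73/35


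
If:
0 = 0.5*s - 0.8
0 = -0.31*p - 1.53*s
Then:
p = -7.90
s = 1.60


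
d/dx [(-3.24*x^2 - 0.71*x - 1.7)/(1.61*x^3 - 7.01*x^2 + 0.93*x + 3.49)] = (5.2164*x^4 + 2.2862*x^3 + 0.220700000000001*x^2 - 46.4492*x - 0.8969)/(2.5921*x^6 - 22.5722*x^5 + 52.1347*x^4 - 1.8008*x^3 - 48.0649*x^2 + 6.4914*x + 12.1801)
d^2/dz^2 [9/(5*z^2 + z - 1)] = 18*(-25*z^2 - 5*z + (10*z + 1)^2 + 5)/(5*z^2 + z - 1)^3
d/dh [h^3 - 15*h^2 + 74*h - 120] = 3*h^2 - 30*h + 74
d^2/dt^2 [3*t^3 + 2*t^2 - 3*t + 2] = 18*t + 4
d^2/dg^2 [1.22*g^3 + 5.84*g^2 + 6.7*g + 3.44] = 7.32*g + 11.68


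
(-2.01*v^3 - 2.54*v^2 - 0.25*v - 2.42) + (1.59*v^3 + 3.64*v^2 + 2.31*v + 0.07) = -0.42*v^3 + 1.1*v^2 + 2.06*v - 2.35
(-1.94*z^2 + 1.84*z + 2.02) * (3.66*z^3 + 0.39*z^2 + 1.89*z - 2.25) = -7.1004*z^5 + 5.9778*z^4 + 4.4442*z^3 + 8.6304*z^2 - 0.322200000000001*z - 4.545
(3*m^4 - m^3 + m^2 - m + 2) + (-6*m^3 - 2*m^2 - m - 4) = 3*m^4 - 7*m^3 - m^2 - 2*m - 2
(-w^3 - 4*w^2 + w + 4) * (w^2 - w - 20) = -w^5 - 3*w^4 + 25*w^3 + 83*w^2 - 24*w - 80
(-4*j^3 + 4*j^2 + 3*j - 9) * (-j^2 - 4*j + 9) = 4*j^5 + 12*j^4 - 55*j^3 + 33*j^2 + 63*j - 81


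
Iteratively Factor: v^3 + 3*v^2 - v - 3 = (v - 1)*(v^2 + 4*v + 3) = (v - 1)*(v + 1)*(v + 3)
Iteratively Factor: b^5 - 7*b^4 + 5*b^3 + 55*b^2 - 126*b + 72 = (b - 1)*(b^4 - 6*b^3 - b^2 + 54*b - 72) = (b - 3)*(b - 1)*(b^3 - 3*b^2 - 10*b + 24) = (b - 4)*(b - 3)*(b - 1)*(b^2 + b - 6) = (b - 4)*(b - 3)*(b - 2)*(b - 1)*(b + 3)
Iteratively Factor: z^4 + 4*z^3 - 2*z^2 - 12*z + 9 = (z - 1)*(z^3 + 5*z^2 + 3*z - 9) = (z - 1)^2*(z^2 + 6*z + 9) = (z - 1)^2*(z + 3)*(z + 3)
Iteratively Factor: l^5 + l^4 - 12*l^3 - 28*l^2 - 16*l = (l)*(l^4 + l^3 - 12*l^2 - 28*l - 16) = l*(l + 2)*(l^3 - l^2 - 10*l - 8) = l*(l + 1)*(l + 2)*(l^2 - 2*l - 8) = l*(l - 4)*(l + 1)*(l + 2)*(l + 2)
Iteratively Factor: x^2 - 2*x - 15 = (x - 5)*(x + 3)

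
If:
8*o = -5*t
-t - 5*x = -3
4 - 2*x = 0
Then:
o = 35/8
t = -7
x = 2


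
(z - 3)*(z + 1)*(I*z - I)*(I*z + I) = -z^4 + 2*z^3 + 4*z^2 - 2*z - 3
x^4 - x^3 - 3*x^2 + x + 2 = (x - 2)*(x - 1)*(x + 1)^2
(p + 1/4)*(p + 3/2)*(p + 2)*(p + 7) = p^4 + 43*p^3/4 + 241*p^2/8 + 223*p/8 + 21/4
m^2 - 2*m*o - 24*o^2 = (m - 6*o)*(m + 4*o)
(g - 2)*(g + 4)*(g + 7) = g^3 + 9*g^2 + 6*g - 56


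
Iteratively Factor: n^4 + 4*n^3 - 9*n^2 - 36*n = (n + 4)*(n^3 - 9*n) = n*(n + 4)*(n^2 - 9) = n*(n + 3)*(n + 4)*(n - 3)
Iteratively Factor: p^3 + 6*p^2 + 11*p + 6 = (p + 2)*(p^2 + 4*p + 3) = (p + 1)*(p + 2)*(p + 3)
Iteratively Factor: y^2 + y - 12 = (y + 4)*(y - 3)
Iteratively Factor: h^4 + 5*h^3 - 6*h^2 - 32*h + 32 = (h + 4)*(h^3 + h^2 - 10*h + 8) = (h - 2)*(h + 4)*(h^2 + 3*h - 4) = (h - 2)*(h - 1)*(h + 4)*(h + 4)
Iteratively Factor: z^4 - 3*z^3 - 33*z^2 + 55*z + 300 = (z + 4)*(z^3 - 7*z^2 - 5*z + 75) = (z - 5)*(z + 4)*(z^2 - 2*z - 15) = (z - 5)*(z + 3)*(z + 4)*(z - 5)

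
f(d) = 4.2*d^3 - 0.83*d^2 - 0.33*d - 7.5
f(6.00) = 867.84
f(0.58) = -7.15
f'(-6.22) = 497.47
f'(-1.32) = 23.82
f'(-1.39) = 26.32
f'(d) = 12.6*d^2 - 1.66*d - 0.33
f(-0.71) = -9.19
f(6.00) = 867.84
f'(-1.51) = 30.91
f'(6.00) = 443.31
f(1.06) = -3.78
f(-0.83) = -10.20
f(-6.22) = -1048.25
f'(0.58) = 2.95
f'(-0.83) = 9.73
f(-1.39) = -19.92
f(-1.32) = -18.17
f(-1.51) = -23.35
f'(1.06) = 12.07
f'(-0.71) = 7.20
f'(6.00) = 443.31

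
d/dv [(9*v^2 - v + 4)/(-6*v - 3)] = 3*(-2*v^2 - 2*v + 1)/(4*v^2 + 4*v + 1)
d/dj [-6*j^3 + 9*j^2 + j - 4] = -18*j^2 + 18*j + 1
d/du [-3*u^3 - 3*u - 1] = -9*u^2 - 3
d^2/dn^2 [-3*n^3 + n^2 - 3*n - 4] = 2 - 18*n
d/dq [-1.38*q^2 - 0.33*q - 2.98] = -2.76*q - 0.33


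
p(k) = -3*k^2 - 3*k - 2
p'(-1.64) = 6.84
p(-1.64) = -5.15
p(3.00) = -38.00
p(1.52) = -13.49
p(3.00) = -38.00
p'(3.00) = -21.00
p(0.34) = -3.37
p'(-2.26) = 10.56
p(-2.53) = -13.61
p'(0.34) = -5.04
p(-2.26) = -10.54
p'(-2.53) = 12.18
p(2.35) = -25.62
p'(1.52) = -12.12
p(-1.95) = -7.56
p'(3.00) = -21.00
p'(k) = -6*k - 3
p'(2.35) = -17.10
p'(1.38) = -11.28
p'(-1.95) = 8.70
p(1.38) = -11.85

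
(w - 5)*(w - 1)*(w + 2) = w^3 - 4*w^2 - 7*w + 10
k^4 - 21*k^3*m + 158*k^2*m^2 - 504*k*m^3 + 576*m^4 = (k - 8*m)*(k - 6*m)*(k - 4*m)*(k - 3*m)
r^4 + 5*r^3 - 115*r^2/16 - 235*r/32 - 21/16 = (r - 7/4)*(r + 1/4)*(r + 1/2)*(r + 6)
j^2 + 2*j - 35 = (j - 5)*(j + 7)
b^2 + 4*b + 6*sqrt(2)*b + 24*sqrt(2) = (b + 4)*(b + 6*sqrt(2))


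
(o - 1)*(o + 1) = o^2 - 1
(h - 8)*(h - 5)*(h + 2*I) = h^3 - 13*h^2 + 2*I*h^2 + 40*h - 26*I*h + 80*I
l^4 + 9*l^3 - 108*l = l*(l - 3)*(l + 6)^2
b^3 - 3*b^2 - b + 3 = (b - 3)*(b - 1)*(b + 1)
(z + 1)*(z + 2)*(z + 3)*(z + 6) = z^4 + 12*z^3 + 47*z^2 + 72*z + 36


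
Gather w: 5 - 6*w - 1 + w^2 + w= w^2 - 5*w + 4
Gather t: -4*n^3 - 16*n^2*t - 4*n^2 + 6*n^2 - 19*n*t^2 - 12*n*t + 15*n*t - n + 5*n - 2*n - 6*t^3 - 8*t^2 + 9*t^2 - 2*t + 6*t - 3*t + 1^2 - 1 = -4*n^3 + 2*n^2 + 2*n - 6*t^3 + t^2*(1 - 19*n) + t*(-16*n^2 + 3*n + 1)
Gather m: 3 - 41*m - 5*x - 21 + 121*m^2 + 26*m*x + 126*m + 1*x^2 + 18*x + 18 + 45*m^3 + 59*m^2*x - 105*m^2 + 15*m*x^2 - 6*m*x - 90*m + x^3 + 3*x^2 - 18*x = 45*m^3 + m^2*(59*x + 16) + m*(15*x^2 + 20*x - 5) + x^3 + 4*x^2 - 5*x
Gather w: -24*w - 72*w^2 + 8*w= -72*w^2 - 16*w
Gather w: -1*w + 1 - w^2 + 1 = -w^2 - w + 2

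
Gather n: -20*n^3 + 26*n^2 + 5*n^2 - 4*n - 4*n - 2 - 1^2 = -20*n^3 + 31*n^2 - 8*n - 3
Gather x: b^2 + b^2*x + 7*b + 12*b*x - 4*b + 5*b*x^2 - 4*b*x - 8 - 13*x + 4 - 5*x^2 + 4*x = b^2 + 3*b + x^2*(5*b - 5) + x*(b^2 + 8*b - 9) - 4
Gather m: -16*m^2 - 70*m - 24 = -16*m^2 - 70*m - 24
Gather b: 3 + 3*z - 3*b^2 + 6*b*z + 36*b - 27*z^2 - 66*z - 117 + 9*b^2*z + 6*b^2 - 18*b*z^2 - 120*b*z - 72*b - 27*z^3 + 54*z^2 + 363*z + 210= b^2*(9*z + 3) + b*(-18*z^2 - 114*z - 36) - 27*z^3 + 27*z^2 + 300*z + 96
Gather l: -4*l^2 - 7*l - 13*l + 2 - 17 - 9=-4*l^2 - 20*l - 24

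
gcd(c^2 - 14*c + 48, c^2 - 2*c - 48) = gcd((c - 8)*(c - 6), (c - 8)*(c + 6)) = c - 8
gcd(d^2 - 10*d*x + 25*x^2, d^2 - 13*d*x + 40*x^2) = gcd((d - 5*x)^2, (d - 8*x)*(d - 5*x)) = -d + 5*x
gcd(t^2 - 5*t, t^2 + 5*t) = t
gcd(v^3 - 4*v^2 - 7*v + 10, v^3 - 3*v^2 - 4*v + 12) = v + 2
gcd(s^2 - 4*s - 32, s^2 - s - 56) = s - 8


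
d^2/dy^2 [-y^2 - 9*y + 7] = -2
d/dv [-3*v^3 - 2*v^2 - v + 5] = -9*v^2 - 4*v - 1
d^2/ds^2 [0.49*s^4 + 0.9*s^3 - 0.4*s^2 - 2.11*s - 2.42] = 5.88*s^2 + 5.4*s - 0.8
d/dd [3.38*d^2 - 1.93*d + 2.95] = 6.76*d - 1.93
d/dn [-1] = 0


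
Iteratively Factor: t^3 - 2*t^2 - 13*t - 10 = (t - 5)*(t^2 + 3*t + 2) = (t - 5)*(t + 1)*(t + 2)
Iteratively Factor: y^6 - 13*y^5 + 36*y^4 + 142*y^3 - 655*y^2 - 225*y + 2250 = (y - 5)*(y^5 - 8*y^4 - 4*y^3 + 122*y^2 - 45*y - 450) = (y - 5)*(y - 3)*(y^4 - 5*y^3 - 19*y^2 + 65*y + 150) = (y - 5)^2*(y - 3)*(y^3 - 19*y - 30) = (y - 5)^2*(y - 3)*(y + 2)*(y^2 - 2*y - 15) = (y - 5)^3*(y - 3)*(y + 2)*(y + 3)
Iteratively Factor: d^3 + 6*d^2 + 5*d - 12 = (d + 3)*(d^2 + 3*d - 4) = (d - 1)*(d + 3)*(d + 4)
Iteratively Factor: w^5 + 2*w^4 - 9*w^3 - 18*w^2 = (w + 2)*(w^4 - 9*w^2) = w*(w + 2)*(w^3 - 9*w) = w*(w - 3)*(w + 2)*(w^2 + 3*w) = w*(w - 3)*(w + 2)*(w + 3)*(w)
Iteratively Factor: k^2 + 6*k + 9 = (k + 3)*(k + 3)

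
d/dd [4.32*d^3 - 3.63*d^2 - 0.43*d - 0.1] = 12.96*d^2 - 7.26*d - 0.43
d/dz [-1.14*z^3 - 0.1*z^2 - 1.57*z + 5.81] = -3.42*z^2 - 0.2*z - 1.57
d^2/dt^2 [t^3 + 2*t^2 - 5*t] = 6*t + 4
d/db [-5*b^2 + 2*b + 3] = 2 - 10*b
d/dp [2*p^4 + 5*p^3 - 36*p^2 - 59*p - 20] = 8*p^3 + 15*p^2 - 72*p - 59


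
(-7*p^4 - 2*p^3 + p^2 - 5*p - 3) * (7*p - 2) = -49*p^5 + 11*p^3 - 37*p^2 - 11*p + 6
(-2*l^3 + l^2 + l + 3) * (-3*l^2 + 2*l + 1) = 6*l^5 - 7*l^4 - 3*l^3 - 6*l^2 + 7*l + 3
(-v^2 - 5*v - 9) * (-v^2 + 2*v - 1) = v^4 + 3*v^3 - 13*v + 9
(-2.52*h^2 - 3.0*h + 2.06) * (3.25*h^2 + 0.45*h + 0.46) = -8.19*h^4 - 10.884*h^3 + 4.1858*h^2 - 0.453*h + 0.9476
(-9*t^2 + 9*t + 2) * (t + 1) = -9*t^3 + 11*t + 2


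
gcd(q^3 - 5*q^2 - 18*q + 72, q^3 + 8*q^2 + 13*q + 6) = 1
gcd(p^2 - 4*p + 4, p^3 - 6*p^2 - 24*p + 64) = p - 2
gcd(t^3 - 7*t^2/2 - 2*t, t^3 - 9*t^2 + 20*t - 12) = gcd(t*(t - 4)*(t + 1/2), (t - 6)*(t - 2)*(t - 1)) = 1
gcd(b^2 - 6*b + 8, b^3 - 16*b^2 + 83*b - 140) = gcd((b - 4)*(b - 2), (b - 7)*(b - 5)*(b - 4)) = b - 4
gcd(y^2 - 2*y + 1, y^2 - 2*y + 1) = y^2 - 2*y + 1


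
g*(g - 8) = g^2 - 8*g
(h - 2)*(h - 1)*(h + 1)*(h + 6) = h^4 + 4*h^3 - 13*h^2 - 4*h + 12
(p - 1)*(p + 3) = p^2 + 2*p - 3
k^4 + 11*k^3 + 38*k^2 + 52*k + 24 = (k + 1)*(k + 2)^2*(k + 6)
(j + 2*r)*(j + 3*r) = j^2 + 5*j*r + 6*r^2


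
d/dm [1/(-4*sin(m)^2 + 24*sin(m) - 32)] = (sin(m) - 3)*cos(m)/(2*(sin(m)^2 - 6*sin(m) + 8)^2)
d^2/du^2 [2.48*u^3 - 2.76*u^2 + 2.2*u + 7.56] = 14.88*u - 5.52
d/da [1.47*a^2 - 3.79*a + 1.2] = 2.94*a - 3.79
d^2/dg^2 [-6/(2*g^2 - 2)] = 6*(-3*g^2 - 1)/(g^2 - 1)^3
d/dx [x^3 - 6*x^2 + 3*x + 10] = 3*x^2 - 12*x + 3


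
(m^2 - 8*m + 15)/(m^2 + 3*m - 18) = (m - 5)/(m + 6)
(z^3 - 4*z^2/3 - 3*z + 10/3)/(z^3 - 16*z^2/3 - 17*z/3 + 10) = (z - 2)/(z - 6)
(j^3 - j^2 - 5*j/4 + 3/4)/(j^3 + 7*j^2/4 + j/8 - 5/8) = 2*(2*j - 3)/(4*j + 5)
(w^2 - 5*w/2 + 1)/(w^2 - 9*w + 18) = (w^2 - 5*w/2 + 1)/(w^2 - 9*w + 18)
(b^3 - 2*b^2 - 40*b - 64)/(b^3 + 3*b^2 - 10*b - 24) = (b - 8)/(b - 3)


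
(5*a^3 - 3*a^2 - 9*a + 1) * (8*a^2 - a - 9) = 40*a^5 - 29*a^4 - 114*a^3 + 44*a^2 + 80*a - 9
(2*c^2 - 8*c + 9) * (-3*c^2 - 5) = -6*c^4 + 24*c^3 - 37*c^2 + 40*c - 45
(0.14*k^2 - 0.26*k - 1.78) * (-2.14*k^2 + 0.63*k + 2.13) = -0.2996*k^4 + 0.6446*k^3 + 3.9436*k^2 - 1.6752*k - 3.7914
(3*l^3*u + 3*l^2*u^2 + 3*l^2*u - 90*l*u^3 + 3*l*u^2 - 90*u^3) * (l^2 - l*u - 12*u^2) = 3*l^5*u + 3*l^4*u - 129*l^3*u^3 + 54*l^2*u^4 - 129*l^2*u^3 + 1080*l*u^5 + 54*l*u^4 + 1080*u^5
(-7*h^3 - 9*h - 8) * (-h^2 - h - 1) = 7*h^5 + 7*h^4 + 16*h^3 + 17*h^2 + 17*h + 8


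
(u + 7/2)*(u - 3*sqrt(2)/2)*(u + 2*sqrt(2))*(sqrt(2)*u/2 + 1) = sqrt(2)*u^4/2 + 3*u^3/2 + 7*sqrt(2)*u^3/4 - 5*sqrt(2)*u^2/2 + 21*u^2/4 - 35*sqrt(2)*u/4 - 6*u - 21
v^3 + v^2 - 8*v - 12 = (v - 3)*(v + 2)^2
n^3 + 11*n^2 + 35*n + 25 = (n + 1)*(n + 5)^2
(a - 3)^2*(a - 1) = a^3 - 7*a^2 + 15*a - 9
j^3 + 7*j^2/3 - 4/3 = (j - 2/3)*(j + 1)*(j + 2)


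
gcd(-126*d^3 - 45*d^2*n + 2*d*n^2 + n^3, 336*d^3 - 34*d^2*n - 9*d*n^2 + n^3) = 42*d^2 + d*n - n^2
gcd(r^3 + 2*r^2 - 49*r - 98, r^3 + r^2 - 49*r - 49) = r^2 - 49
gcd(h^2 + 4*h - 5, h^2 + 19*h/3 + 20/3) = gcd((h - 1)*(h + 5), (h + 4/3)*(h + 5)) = h + 5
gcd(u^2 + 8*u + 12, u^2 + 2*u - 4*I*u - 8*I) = u + 2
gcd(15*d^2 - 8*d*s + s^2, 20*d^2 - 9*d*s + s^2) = -5*d + s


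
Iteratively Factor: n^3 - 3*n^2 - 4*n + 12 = (n - 2)*(n^2 - n - 6) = (n - 3)*(n - 2)*(n + 2)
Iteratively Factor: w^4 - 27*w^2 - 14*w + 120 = (w - 2)*(w^3 + 2*w^2 - 23*w - 60) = (w - 2)*(w + 3)*(w^2 - w - 20) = (w - 5)*(w - 2)*(w + 3)*(w + 4)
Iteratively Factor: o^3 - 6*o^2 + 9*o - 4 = (o - 1)*(o^2 - 5*o + 4) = (o - 4)*(o - 1)*(o - 1)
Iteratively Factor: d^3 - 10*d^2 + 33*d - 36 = (d - 3)*(d^2 - 7*d + 12) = (d - 4)*(d - 3)*(d - 3)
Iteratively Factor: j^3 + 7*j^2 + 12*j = (j)*(j^2 + 7*j + 12) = j*(j + 4)*(j + 3)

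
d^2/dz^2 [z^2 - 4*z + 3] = 2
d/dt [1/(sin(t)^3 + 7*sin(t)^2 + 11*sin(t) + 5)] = -(3*sin(t) + 11)*cos(t)/((sin(t) + 1)^3*(sin(t) + 5)^2)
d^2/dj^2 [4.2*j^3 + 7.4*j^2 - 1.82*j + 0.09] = 25.2*j + 14.8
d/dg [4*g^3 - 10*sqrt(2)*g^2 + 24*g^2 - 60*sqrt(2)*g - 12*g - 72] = 12*g^2 - 20*sqrt(2)*g + 48*g - 60*sqrt(2) - 12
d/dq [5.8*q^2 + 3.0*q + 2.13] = 11.6*q + 3.0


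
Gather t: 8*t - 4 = 8*t - 4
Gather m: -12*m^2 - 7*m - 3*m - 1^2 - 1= -12*m^2 - 10*m - 2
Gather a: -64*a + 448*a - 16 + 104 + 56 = 384*a + 144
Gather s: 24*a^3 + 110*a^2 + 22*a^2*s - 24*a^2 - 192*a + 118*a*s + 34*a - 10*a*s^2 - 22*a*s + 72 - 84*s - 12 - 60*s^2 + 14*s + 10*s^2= 24*a^3 + 86*a^2 - 158*a + s^2*(-10*a - 50) + s*(22*a^2 + 96*a - 70) + 60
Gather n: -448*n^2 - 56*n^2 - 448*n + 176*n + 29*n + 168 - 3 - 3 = -504*n^2 - 243*n + 162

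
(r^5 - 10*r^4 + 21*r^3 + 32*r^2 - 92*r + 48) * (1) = r^5 - 10*r^4 + 21*r^3 + 32*r^2 - 92*r + 48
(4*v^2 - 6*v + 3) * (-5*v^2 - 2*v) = -20*v^4 + 22*v^3 - 3*v^2 - 6*v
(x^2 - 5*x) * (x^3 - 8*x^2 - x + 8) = x^5 - 13*x^4 + 39*x^3 + 13*x^2 - 40*x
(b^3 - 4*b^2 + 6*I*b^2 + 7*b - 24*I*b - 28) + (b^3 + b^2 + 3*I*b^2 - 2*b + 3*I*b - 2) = 2*b^3 - 3*b^2 + 9*I*b^2 + 5*b - 21*I*b - 30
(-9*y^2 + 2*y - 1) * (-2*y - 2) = 18*y^3 + 14*y^2 - 2*y + 2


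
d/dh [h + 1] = 1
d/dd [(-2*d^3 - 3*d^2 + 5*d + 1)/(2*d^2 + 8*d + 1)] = (-4*d^4 - 32*d^3 - 40*d^2 - 10*d - 3)/(4*d^4 + 32*d^3 + 68*d^2 + 16*d + 1)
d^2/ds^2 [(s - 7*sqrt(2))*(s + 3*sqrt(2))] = 2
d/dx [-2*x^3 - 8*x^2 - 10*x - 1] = -6*x^2 - 16*x - 10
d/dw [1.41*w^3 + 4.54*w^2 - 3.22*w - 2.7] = 4.23*w^2 + 9.08*w - 3.22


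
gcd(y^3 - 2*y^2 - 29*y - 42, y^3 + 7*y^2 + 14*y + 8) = y + 2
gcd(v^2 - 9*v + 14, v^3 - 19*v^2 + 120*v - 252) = v - 7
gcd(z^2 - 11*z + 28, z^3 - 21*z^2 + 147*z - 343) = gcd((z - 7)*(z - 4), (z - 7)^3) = z - 7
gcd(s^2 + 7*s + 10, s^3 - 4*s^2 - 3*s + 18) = s + 2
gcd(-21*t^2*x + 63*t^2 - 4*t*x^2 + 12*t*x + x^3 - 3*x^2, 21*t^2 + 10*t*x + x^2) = 3*t + x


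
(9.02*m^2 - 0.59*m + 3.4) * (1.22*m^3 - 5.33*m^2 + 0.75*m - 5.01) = 11.0044*m^5 - 48.7964*m^4 + 14.0577*m^3 - 63.7547*m^2 + 5.5059*m - 17.034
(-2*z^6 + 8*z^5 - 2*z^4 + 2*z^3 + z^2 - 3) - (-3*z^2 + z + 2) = -2*z^6 + 8*z^5 - 2*z^4 + 2*z^3 + 4*z^2 - z - 5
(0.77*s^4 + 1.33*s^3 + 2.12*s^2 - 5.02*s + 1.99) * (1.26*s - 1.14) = 0.9702*s^5 + 0.798*s^4 + 1.155*s^3 - 8.742*s^2 + 8.2302*s - 2.2686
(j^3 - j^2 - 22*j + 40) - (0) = j^3 - j^2 - 22*j + 40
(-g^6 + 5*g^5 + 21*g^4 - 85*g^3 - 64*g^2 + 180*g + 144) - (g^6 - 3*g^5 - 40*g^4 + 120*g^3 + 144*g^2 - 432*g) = -2*g^6 + 8*g^5 + 61*g^4 - 205*g^3 - 208*g^2 + 612*g + 144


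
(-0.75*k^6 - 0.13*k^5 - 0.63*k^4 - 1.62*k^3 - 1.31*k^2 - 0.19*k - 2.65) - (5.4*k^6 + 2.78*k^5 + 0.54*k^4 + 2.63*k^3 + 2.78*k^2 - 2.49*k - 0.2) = -6.15*k^6 - 2.91*k^5 - 1.17*k^4 - 4.25*k^3 - 4.09*k^2 + 2.3*k - 2.45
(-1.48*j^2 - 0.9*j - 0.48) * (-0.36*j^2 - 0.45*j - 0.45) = 0.5328*j^4 + 0.99*j^3 + 1.2438*j^2 + 0.621*j + 0.216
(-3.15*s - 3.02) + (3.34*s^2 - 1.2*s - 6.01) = 3.34*s^2 - 4.35*s - 9.03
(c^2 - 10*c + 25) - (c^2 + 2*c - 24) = 49 - 12*c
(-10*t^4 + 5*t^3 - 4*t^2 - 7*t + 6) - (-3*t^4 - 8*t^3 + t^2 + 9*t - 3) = -7*t^4 + 13*t^3 - 5*t^2 - 16*t + 9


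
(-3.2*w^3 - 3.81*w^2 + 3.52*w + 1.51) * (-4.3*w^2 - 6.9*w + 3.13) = 13.76*w^5 + 38.463*w^4 + 1.137*w^3 - 42.7063*w^2 + 0.598599999999999*w + 4.7263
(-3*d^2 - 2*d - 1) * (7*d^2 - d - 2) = -21*d^4 - 11*d^3 + d^2 + 5*d + 2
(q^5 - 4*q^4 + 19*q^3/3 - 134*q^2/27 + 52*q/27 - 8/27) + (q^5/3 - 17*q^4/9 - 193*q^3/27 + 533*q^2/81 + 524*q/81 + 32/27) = 4*q^5/3 - 53*q^4/9 - 22*q^3/27 + 131*q^2/81 + 680*q/81 + 8/9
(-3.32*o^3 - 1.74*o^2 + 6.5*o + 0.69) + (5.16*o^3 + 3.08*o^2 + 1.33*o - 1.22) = 1.84*o^3 + 1.34*o^2 + 7.83*o - 0.53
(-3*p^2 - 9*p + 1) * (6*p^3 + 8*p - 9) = -18*p^5 - 54*p^4 - 18*p^3 - 45*p^2 + 89*p - 9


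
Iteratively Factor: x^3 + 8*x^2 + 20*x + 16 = (x + 2)*(x^2 + 6*x + 8) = (x + 2)*(x + 4)*(x + 2)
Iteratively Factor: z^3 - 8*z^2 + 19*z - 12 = (z - 4)*(z^2 - 4*z + 3) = (z - 4)*(z - 3)*(z - 1)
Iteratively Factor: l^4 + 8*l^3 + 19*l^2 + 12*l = (l + 4)*(l^3 + 4*l^2 + 3*l) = (l + 1)*(l + 4)*(l^2 + 3*l) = l*(l + 1)*(l + 4)*(l + 3)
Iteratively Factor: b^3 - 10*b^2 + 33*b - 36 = (b - 4)*(b^2 - 6*b + 9) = (b - 4)*(b - 3)*(b - 3)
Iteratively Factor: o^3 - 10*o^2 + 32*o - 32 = (o - 4)*(o^2 - 6*o + 8) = (o - 4)*(o - 2)*(o - 4)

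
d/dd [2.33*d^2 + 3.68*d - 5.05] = 4.66*d + 3.68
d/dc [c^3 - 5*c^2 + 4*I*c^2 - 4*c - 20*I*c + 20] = 3*c^2 + c*(-10 + 8*I) - 4 - 20*I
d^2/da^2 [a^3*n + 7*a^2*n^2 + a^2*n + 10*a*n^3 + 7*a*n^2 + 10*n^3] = 2*n*(3*a + 7*n + 1)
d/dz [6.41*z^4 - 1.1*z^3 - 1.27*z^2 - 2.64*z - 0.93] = 25.64*z^3 - 3.3*z^2 - 2.54*z - 2.64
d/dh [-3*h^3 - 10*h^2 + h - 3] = -9*h^2 - 20*h + 1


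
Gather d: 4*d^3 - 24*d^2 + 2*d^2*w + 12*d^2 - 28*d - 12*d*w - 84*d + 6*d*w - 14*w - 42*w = 4*d^3 + d^2*(2*w - 12) + d*(-6*w - 112) - 56*w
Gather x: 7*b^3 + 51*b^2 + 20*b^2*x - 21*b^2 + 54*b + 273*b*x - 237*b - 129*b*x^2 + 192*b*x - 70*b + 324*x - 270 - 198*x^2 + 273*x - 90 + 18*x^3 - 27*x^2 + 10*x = 7*b^3 + 30*b^2 - 253*b + 18*x^3 + x^2*(-129*b - 225) + x*(20*b^2 + 465*b + 607) - 360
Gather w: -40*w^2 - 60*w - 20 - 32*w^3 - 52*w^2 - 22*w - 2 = -32*w^3 - 92*w^2 - 82*w - 22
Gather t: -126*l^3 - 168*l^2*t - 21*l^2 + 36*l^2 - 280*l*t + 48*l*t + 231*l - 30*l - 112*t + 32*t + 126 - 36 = -126*l^3 + 15*l^2 + 201*l + t*(-168*l^2 - 232*l - 80) + 90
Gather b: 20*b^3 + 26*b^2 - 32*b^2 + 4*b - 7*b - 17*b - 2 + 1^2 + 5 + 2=20*b^3 - 6*b^2 - 20*b + 6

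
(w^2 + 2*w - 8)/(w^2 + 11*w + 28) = (w - 2)/(w + 7)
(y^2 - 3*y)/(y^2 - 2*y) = (y - 3)/(y - 2)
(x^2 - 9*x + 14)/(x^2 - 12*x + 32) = (x^2 - 9*x + 14)/(x^2 - 12*x + 32)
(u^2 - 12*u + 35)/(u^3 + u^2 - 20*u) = (u^2 - 12*u + 35)/(u*(u^2 + u - 20))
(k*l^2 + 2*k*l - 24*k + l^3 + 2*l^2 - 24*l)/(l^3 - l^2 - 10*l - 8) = (k*l + 6*k + l^2 + 6*l)/(l^2 + 3*l + 2)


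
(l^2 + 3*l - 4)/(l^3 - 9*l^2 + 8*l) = (l + 4)/(l*(l - 8))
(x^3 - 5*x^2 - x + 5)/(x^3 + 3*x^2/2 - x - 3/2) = 2*(x - 5)/(2*x + 3)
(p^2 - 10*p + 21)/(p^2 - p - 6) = (p - 7)/(p + 2)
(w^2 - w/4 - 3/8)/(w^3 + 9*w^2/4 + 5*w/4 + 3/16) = 2*(4*w - 3)/(8*w^2 + 14*w + 3)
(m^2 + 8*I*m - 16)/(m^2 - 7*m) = (m^2 + 8*I*m - 16)/(m*(m - 7))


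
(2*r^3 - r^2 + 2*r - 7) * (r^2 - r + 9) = 2*r^5 - 3*r^4 + 21*r^3 - 18*r^2 + 25*r - 63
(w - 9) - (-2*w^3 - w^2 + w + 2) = 2*w^3 + w^2 - 11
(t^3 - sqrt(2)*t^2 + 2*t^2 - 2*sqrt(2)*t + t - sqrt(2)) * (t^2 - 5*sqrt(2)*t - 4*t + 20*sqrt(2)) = t^5 - 6*sqrt(2)*t^4 - 2*t^4 + 3*t^3 + 12*sqrt(2)*t^3 - 24*t^2 + 42*sqrt(2)*t^2 - 70*t + 24*sqrt(2)*t - 40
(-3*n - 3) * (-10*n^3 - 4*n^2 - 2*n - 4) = 30*n^4 + 42*n^3 + 18*n^2 + 18*n + 12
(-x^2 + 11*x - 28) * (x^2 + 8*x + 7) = -x^4 + 3*x^3 + 53*x^2 - 147*x - 196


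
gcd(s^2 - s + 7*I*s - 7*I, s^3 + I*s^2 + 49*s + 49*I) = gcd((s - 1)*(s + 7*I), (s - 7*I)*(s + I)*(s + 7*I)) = s + 7*I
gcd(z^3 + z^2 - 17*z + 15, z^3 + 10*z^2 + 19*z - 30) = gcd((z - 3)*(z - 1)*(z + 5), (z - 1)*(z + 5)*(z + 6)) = z^2 + 4*z - 5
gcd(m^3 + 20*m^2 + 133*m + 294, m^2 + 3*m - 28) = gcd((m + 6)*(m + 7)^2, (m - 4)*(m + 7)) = m + 7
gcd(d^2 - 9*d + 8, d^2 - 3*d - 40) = d - 8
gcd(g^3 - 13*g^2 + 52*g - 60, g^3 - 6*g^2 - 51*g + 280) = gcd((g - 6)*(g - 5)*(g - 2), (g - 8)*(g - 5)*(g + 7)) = g - 5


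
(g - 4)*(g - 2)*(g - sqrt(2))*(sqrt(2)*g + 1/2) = sqrt(2)*g^4 - 6*sqrt(2)*g^3 - 3*g^3/2 + 9*g^2 + 15*sqrt(2)*g^2/2 - 12*g + 3*sqrt(2)*g - 4*sqrt(2)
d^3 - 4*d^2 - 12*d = d*(d - 6)*(d + 2)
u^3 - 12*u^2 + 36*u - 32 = (u - 8)*(u - 2)^2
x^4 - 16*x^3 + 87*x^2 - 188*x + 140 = (x - 7)*(x - 5)*(x - 2)^2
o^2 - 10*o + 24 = (o - 6)*(o - 4)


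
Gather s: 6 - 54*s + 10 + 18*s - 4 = 12 - 36*s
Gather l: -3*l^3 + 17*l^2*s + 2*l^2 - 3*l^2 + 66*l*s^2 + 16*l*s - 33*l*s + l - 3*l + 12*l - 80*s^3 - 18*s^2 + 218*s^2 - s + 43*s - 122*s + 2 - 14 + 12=-3*l^3 + l^2*(17*s - 1) + l*(66*s^2 - 17*s + 10) - 80*s^3 + 200*s^2 - 80*s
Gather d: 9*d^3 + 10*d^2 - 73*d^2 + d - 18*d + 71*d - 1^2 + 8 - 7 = 9*d^3 - 63*d^2 + 54*d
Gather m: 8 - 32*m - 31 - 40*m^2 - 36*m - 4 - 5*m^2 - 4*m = -45*m^2 - 72*m - 27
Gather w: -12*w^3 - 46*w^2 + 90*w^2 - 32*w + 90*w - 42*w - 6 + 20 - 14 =-12*w^3 + 44*w^2 + 16*w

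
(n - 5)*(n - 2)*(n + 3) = n^3 - 4*n^2 - 11*n + 30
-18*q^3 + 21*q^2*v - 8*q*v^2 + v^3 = (-3*q + v)^2*(-2*q + v)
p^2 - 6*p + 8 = (p - 4)*(p - 2)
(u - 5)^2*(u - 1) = u^3 - 11*u^2 + 35*u - 25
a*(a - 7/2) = a^2 - 7*a/2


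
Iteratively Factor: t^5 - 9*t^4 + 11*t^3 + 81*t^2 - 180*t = (t + 3)*(t^4 - 12*t^3 + 47*t^2 - 60*t) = (t - 4)*(t + 3)*(t^3 - 8*t^2 + 15*t) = (t - 5)*(t - 4)*(t + 3)*(t^2 - 3*t) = t*(t - 5)*(t - 4)*(t + 3)*(t - 3)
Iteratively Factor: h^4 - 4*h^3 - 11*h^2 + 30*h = (h)*(h^3 - 4*h^2 - 11*h + 30) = h*(h - 5)*(h^2 + h - 6) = h*(h - 5)*(h + 3)*(h - 2)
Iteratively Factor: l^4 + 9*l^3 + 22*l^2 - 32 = (l - 1)*(l^3 + 10*l^2 + 32*l + 32) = (l - 1)*(l + 4)*(l^2 + 6*l + 8) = (l - 1)*(l + 2)*(l + 4)*(l + 4)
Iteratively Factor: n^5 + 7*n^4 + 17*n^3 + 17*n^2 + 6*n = (n + 1)*(n^4 + 6*n^3 + 11*n^2 + 6*n) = (n + 1)*(n + 2)*(n^3 + 4*n^2 + 3*n) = (n + 1)*(n + 2)*(n + 3)*(n^2 + n) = (n + 1)^2*(n + 2)*(n + 3)*(n)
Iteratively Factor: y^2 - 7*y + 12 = (y - 3)*(y - 4)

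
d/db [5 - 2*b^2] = -4*b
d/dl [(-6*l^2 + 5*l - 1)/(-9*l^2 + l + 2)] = (39*l^2 - 42*l + 11)/(81*l^4 - 18*l^3 - 35*l^2 + 4*l + 4)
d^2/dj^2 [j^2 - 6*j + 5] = 2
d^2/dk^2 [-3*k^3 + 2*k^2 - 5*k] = 4 - 18*k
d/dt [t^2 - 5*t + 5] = 2*t - 5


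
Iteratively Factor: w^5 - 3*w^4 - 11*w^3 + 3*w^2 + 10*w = (w - 5)*(w^4 + 2*w^3 - w^2 - 2*w) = (w - 5)*(w + 1)*(w^3 + w^2 - 2*w) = (w - 5)*(w - 1)*(w + 1)*(w^2 + 2*w) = w*(w - 5)*(w - 1)*(w + 1)*(w + 2)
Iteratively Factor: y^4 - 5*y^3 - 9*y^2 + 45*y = (y)*(y^3 - 5*y^2 - 9*y + 45) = y*(y - 3)*(y^2 - 2*y - 15) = y*(y - 3)*(y + 3)*(y - 5)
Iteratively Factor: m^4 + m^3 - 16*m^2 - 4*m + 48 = (m + 2)*(m^3 - m^2 - 14*m + 24) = (m - 3)*(m + 2)*(m^2 + 2*m - 8) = (m - 3)*(m + 2)*(m + 4)*(m - 2)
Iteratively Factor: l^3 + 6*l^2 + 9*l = (l + 3)*(l^2 + 3*l) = l*(l + 3)*(l + 3)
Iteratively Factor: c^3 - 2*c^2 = (c)*(c^2 - 2*c) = c^2*(c - 2)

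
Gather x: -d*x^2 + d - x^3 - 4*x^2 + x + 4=d - x^3 + x^2*(-d - 4) + x + 4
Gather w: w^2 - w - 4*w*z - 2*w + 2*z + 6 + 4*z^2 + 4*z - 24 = w^2 + w*(-4*z - 3) + 4*z^2 + 6*z - 18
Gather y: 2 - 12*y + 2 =4 - 12*y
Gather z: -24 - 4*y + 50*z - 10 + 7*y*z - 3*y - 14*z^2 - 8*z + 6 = -7*y - 14*z^2 + z*(7*y + 42) - 28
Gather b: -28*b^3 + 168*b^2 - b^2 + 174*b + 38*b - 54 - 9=-28*b^3 + 167*b^2 + 212*b - 63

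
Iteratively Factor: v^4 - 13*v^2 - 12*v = (v)*(v^3 - 13*v - 12) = v*(v + 3)*(v^2 - 3*v - 4) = v*(v - 4)*(v + 3)*(v + 1)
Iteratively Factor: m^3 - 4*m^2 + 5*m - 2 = (m - 2)*(m^2 - 2*m + 1) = (m - 2)*(m - 1)*(m - 1)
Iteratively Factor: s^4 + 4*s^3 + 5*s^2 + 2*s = (s + 2)*(s^3 + 2*s^2 + s) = (s + 1)*(s + 2)*(s^2 + s) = (s + 1)^2*(s + 2)*(s)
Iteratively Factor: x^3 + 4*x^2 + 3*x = (x + 1)*(x^2 + 3*x) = (x + 1)*(x + 3)*(x)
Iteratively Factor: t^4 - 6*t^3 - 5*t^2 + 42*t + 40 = (t + 1)*(t^3 - 7*t^2 + 2*t + 40) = (t - 5)*(t + 1)*(t^2 - 2*t - 8) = (t - 5)*(t - 4)*(t + 1)*(t + 2)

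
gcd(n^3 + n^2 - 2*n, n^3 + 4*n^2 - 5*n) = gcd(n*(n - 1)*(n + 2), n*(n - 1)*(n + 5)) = n^2 - n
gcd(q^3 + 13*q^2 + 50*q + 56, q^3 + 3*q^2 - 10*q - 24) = q^2 + 6*q + 8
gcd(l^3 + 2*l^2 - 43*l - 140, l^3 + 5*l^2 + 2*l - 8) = l + 4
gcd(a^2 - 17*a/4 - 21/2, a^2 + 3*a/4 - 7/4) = a + 7/4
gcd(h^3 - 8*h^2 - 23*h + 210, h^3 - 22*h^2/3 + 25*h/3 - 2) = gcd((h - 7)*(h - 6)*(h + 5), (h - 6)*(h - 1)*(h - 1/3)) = h - 6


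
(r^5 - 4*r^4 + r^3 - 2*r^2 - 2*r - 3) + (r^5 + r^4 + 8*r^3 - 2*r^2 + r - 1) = 2*r^5 - 3*r^4 + 9*r^3 - 4*r^2 - r - 4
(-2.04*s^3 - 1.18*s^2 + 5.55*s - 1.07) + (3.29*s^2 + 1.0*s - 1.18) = -2.04*s^3 + 2.11*s^2 + 6.55*s - 2.25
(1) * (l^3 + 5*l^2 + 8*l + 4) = l^3 + 5*l^2 + 8*l + 4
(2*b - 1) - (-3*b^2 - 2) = 3*b^2 + 2*b + 1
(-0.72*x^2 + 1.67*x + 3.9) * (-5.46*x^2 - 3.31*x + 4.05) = 3.9312*x^4 - 6.735*x^3 - 29.7377*x^2 - 6.1455*x + 15.795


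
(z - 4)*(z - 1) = z^2 - 5*z + 4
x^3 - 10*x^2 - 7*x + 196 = (x - 7)^2*(x + 4)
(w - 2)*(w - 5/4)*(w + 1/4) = w^3 - 3*w^2 + 27*w/16 + 5/8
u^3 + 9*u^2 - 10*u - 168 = (u - 4)*(u + 6)*(u + 7)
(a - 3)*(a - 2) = a^2 - 5*a + 6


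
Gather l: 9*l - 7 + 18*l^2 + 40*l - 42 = 18*l^2 + 49*l - 49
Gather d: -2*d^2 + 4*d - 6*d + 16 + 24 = -2*d^2 - 2*d + 40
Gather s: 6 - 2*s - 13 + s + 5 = -s - 2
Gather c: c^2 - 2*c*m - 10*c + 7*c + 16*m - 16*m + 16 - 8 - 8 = c^2 + c*(-2*m - 3)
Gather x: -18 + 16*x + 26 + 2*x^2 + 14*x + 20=2*x^2 + 30*x + 28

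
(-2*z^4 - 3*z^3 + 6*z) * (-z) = 2*z^5 + 3*z^4 - 6*z^2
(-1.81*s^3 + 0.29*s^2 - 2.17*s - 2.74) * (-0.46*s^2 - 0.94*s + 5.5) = 0.8326*s^5 + 1.568*s^4 - 9.2294*s^3 + 4.8952*s^2 - 9.3594*s - 15.07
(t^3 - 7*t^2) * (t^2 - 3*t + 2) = t^5 - 10*t^4 + 23*t^3 - 14*t^2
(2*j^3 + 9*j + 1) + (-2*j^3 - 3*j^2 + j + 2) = -3*j^2 + 10*j + 3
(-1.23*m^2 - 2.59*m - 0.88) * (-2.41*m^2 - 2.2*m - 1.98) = 2.9643*m^4 + 8.9479*m^3 + 10.2542*m^2 + 7.0642*m + 1.7424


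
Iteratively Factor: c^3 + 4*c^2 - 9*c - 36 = (c + 3)*(c^2 + c - 12) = (c + 3)*(c + 4)*(c - 3)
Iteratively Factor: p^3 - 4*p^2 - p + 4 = (p - 1)*(p^2 - 3*p - 4) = (p - 1)*(p + 1)*(p - 4)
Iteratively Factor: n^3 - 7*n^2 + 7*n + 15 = (n + 1)*(n^2 - 8*n + 15) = (n - 5)*(n + 1)*(n - 3)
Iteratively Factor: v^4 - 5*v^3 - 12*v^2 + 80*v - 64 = (v - 4)*(v^3 - v^2 - 16*v + 16) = (v - 4)^2*(v^2 + 3*v - 4) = (v - 4)^2*(v - 1)*(v + 4)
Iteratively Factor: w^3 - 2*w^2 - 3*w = (w)*(w^2 - 2*w - 3) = w*(w - 3)*(w + 1)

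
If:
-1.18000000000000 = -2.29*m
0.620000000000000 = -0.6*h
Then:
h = -1.03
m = 0.52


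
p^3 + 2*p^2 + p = p*(p + 1)^2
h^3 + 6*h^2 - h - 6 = (h - 1)*(h + 1)*(h + 6)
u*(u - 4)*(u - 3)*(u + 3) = u^4 - 4*u^3 - 9*u^2 + 36*u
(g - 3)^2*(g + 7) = g^3 + g^2 - 33*g + 63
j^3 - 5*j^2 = j^2*(j - 5)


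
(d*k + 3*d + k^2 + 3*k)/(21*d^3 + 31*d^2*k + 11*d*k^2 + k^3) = (k + 3)/(21*d^2 + 10*d*k + k^2)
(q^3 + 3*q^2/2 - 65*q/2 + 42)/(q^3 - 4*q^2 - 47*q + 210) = (q^2 - 11*q/2 + 6)/(q^2 - 11*q + 30)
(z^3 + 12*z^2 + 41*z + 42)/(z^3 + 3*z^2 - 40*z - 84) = (z + 3)/(z - 6)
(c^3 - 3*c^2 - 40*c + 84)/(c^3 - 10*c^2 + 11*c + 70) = (c^2 + 4*c - 12)/(c^2 - 3*c - 10)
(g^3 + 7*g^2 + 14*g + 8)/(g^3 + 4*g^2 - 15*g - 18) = (g^2 + 6*g + 8)/(g^2 + 3*g - 18)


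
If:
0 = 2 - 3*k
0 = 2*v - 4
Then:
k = 2/3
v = 2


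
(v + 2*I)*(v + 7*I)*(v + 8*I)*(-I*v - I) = -I*v^4 + 17*v^3 - I*v^3 + 17*v^2 + 86*I*v^2 - 112*v + 86*I*v - 112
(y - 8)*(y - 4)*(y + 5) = y^3 - 7*y^2 - 28*y + 160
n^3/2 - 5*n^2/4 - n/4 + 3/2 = (n/2 + 1/2)*(n - 2)*(n - 3/2)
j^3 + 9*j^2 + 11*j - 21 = (j - 1)*(j + 3)*(j + 7)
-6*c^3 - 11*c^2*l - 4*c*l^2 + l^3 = (-6*c + l)*(c + l)^2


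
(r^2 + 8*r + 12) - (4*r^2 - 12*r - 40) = -3*r^2 + 20*r + 52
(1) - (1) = 0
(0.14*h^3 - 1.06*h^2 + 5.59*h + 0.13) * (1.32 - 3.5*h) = -0.49*h^4 + 3.8948*h^3 - 20.9642*h^2 + 6.9238*h + 0.1716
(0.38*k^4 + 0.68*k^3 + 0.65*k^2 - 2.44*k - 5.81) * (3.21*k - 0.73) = 1.2198*k^5 + 1.9054*k^4 + 1.5901*k^3 - 8.3069*k^2 - 16.8689*k + 4.2413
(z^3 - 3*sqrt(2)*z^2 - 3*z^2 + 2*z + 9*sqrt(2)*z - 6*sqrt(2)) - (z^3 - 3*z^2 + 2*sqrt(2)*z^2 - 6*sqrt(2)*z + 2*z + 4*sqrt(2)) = -5*sqrt(2)*z^2 + 15*sqrt(2)*z - 10*sqrt(2)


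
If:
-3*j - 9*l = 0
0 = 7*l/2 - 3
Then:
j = -18/7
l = 6/7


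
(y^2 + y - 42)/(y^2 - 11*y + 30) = (y + 7)/(y - 5)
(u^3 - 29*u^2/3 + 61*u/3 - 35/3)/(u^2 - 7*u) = u - 8/3 + 5/(3*u)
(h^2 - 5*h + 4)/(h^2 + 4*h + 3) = (h^2 - 5*h + 4)/(h^2 + 4*h + 3)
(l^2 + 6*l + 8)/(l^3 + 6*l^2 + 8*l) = 1/l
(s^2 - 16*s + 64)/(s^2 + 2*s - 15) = (s^2 - 16*s + 64)/(s^2 + 2*s - 15)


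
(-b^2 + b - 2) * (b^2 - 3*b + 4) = -b^4 + 4*b^3 - 9*b^2 + 10*b - 8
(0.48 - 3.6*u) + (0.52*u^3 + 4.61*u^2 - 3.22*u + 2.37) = 0.52*u^3 + 4.61*u^2 - 6.82*u + 2.85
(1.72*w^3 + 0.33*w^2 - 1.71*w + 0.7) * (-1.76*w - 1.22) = -3.0272*w^4 - 2.6792*w^3 + 2.607*w^2 + 0.8542*w - 0.854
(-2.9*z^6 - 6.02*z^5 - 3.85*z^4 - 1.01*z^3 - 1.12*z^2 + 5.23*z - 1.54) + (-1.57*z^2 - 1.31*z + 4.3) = -2.9*z^6 - 6.02*z^5 - 3.85*z^4 - 1.01*z^3 - 2.69*z^2 + 3.92*z + 2.76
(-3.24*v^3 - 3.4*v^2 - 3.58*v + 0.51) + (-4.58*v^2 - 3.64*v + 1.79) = -3.24*v^3 - 7.98*v^2 - 7.22*v + 2.3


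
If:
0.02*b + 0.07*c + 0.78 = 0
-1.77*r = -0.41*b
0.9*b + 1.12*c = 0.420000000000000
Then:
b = 22.24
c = -17.50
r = 5.15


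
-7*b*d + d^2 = d*(-7*b + d)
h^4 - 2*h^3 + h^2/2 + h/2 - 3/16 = (h - 3/2)*(h - 1/2)^2*(h + 1/2)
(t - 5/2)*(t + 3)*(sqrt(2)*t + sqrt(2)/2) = sqrt(2)*t^3 + sqrt(2)*t^2 - 29*sqrt(2)*t/4 - 15*sqrt(2)/4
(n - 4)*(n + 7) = n^2 + 3*n - 28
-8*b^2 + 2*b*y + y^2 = (-2*b + y)*(4*b + y)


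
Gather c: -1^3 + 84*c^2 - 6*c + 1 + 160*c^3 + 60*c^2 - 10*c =160*c^3 + 144*c^2 - 16*c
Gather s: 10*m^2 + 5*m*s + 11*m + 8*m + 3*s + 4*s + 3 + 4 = 10*m^2 + 19*m + s*(5*m + 7) + 7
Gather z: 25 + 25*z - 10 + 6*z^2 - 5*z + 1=6*z^2 + 20*z + 16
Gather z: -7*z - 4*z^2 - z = -4*z^2 - 8*z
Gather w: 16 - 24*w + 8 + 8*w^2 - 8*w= 8*w^2 - 32*w + 24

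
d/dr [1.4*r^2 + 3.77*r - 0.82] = 2.8*r + 3.77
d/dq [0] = 0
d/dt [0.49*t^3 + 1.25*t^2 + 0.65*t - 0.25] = 1.47*t^2 + 2.5*t + 0.65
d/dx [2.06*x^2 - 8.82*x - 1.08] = 4.12*x - 8.82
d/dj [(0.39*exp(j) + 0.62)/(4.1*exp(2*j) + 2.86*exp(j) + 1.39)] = (-(0.39*exp(j) + 0.62)*(8.2*exp(j) + 2.86) + 1.599*exp(2*j) + 1.1154*exp(j) + 0.5421)*exp(j)/(4.1*exp(2*j) + 2.86*exp(j) + 1.39)^2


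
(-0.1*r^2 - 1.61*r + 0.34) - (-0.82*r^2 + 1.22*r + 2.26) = 0.72*r^2 - 2.83*r - 1.92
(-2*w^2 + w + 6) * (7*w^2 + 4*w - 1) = -14*w^4 - w^3 + 48*w^2 + 23*w - 6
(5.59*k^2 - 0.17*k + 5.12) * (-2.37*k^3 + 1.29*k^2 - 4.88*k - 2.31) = -13.2483*k^5 + 7.614*k^4 - 39.6329*k^3 - 5.4785*k^2 - 24.5929*k - 11.8272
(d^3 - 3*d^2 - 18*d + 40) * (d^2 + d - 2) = d^5 - 2*d^4 - 23*d^3 + 28*d^2 + 76*d - 80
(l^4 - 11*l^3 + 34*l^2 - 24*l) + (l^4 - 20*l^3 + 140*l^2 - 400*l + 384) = 2*l^4 - 31*l^3 + 174*l^2 - 424*l + 384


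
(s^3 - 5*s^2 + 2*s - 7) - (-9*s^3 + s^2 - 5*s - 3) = 10*s^3 - 6*s^2 + 7*s - 4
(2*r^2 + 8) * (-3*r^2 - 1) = -6*r^4 - 26*r^2 - 8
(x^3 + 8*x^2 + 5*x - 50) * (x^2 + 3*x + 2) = x^5 + 11*x^4 + 31*x^3 - 19*x^2 - 140*x - 100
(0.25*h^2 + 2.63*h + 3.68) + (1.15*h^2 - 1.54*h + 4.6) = 1.4*h^2 + 1.09*h + 8.28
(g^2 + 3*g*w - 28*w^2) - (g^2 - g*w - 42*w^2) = 4*g*w + 14*w^2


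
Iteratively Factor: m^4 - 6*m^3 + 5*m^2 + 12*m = (m + 1)*(m^3 - 7*m^2 + 12*m) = m*(m + 1)*(m^2 - 7*m + 12) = m*(m - 4)*(m + 1)*(m - 3)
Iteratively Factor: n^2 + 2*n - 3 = (n - 1)*(n + 3)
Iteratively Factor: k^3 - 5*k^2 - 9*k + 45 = (k - 5)*(k^2 - 9) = (k - 5)*(k + 3)*(k - 3)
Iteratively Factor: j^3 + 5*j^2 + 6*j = (j + 2)*(j^2 + 3*j) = j*(j + 2)*(j + 3)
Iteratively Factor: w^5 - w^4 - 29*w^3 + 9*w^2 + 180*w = (w + 3)*(w^4 - 4*w^3 - 17*w^2 + 60*w) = (w + 3)*(w + 4)*(w^3 - 8*w^2 + 15*w) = (w - 3)*(w + 3)*(w + 4)*(w^2 - 5*w) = w*(w - 3)*(w + 3)*(w + 4)*(w - 5)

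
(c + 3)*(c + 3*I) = c^2 + 3*c + 3*I*c + 9*I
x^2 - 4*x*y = x*(x - 4*y)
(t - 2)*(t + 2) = t^2 - 4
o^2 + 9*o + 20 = (o + 4)*(o + 5)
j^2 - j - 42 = (j - 7)*(j + 6)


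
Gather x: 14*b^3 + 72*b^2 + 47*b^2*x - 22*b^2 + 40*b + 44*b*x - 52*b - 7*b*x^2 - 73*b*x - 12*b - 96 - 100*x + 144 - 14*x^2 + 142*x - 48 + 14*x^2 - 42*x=14*b^3 + 50*b^2 - 7*b*x^2 - 24*b + x*(47*b^2 - 29*b)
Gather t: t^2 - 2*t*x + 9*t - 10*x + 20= t^2 + t*(9 - 2*x) - 10*x + 20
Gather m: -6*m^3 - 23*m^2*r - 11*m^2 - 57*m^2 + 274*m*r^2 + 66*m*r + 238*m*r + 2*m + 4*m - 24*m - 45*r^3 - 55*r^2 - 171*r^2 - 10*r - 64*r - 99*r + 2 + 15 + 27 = -6*m^3 + m^2*(-23*r - 68) + m*(274*r^2 + 304*r - 18) - 45*r^3 - 226*r^2 - 173*r + 44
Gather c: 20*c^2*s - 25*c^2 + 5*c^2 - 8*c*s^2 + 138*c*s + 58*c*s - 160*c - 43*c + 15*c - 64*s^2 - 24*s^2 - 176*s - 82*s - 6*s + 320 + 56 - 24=c^2*(20*s - 20) + c*(-8*s^2 + 196*s - 188) - 88*s^2 - 264*s + 352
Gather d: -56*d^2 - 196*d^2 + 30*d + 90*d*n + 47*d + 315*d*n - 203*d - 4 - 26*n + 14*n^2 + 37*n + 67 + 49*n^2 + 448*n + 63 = -252*d^2 + d*(405*n - 126) + 63*n^2 + 459*n + 126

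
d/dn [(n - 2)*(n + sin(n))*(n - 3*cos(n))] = (n - 2)*(n + sin(n))*(3*sin(n) + 1) + (n - 2)*(n - 3*cos(n))*(cos(n) + 1) + (n + sin(n))*(n - 3*cos(n))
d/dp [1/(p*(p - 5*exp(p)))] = (p*(5*exp(p) - 1) - p + 5*exp(p))/(p^2*(p - 5*exp(p))^2)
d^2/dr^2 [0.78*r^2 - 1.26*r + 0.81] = 1.56000000000000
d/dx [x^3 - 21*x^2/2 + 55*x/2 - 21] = 3*x^2 - 21*x + 55/2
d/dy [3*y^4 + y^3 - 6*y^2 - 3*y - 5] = 12*y^3 + 3*y^2 - 12*y - 3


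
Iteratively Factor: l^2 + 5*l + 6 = (l + 2)*(l + 3)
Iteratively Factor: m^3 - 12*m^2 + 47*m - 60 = (m - 3)*(m^2 - 9*m + 20) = (m - 4)*(m - 3)*(m - 5)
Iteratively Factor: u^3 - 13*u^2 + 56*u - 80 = (u - 4)*(u^2 - 9*u + 20) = (u - 4)^2*(u - 5)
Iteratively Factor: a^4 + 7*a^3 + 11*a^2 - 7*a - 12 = (a + 1)*(a^3 + 6*a^2 + 5*a - 12) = (a + 1)*(a + 4)*(a^2 + 2*a - 3) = (a + 1)*(a + 3)*(a + 4)*(a - 1)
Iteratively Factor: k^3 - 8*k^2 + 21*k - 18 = (k - 3)*(k^2 - 5*k + 6) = (k - 3)^2*(k - 2)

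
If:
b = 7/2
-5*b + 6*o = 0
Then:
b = 7/2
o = 35/12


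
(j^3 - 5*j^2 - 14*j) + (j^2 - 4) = j^3 - 4*j^2 - 14*j - 4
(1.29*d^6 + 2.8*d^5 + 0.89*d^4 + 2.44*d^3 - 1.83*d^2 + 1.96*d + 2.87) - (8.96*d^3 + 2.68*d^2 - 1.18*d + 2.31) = 1.29*d^6 + 2.8*d^5 + 0.89*d^4 - 6.52*d^3 - 4.51*d^2 + 3.14*d + 0.56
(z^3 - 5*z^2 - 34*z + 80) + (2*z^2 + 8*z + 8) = z^3 - 3*z^2 - 26*z + 88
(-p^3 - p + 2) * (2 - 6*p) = 6*p^4 - 2*p^3 + 6*p^2 - 14*p + 4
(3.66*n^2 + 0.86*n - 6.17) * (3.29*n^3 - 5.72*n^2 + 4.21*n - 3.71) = 12.0414*n^5 - 18.1058*n^4 - 9.8099*n^3 + 25.3344*n^2 - 29.1663*n + 22.8907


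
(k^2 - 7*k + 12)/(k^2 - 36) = (k^2 - 7*k + 12)/(k^2 - 36)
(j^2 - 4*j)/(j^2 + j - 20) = j/(j + 5)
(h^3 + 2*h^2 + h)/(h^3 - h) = (h + 1)/(h - 1)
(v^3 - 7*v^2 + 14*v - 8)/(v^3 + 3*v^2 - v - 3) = (v^2 - 6*v + 8)/(v^2 + 4*v + 3)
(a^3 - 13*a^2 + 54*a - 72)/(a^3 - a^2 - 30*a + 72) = (a - 6)/(a + 6)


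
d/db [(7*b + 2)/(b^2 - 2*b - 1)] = (7*b^2 - 14*b - 2*(b - 1)*(7*b + 2) - 7)/(-b^2 + 2*b + 1)^2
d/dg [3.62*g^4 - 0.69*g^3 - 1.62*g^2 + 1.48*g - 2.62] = 14.48*g^3 - 2.07*g^2 - 3.24*g + 1.48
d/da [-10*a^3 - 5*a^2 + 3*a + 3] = -30*a^2 - 10*a + 3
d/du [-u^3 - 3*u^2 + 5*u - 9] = -3*u^2 - 6*u + 5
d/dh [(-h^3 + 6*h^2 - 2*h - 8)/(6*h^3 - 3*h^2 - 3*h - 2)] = (-33*h^4 + 30*h^3 + 126*h^2 - 72*h - 20)/(36*h^6 - 36*h^5 - 27*h^4 - 6*h^3 + 21*h^2 + 12*h + 4)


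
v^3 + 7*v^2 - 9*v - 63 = (v - 3)*(v + 3)*(v + 7)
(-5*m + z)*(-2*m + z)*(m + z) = 10*m^3 + 3*m^2*z - 6*m*z^2 + z^3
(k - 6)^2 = k^2 - 12*k + 36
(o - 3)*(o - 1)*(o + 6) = o^3 + 2*o^2 - 21*o + 18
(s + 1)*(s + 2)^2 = s^3 + 5*s^2 + 8*s + 4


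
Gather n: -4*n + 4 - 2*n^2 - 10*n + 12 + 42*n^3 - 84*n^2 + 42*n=42*n^3 - 86*n^2 + 28*n + 16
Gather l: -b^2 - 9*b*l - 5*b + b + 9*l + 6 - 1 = -b^2 - 4*b + l*(9 - 9*b) + 5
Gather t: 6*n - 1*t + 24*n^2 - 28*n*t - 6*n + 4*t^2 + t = 24*n^2 - 28*n*t + 4*t^2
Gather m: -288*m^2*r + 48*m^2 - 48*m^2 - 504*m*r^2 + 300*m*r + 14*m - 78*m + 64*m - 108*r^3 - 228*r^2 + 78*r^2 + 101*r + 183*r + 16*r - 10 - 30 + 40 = -288*m^2*r + m*(-504*r^2 + 300*r) - 108*r^3 - 150*r^2 + 300*r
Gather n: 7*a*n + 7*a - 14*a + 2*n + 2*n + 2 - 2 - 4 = -7*a + n*(7*a + 4) - 4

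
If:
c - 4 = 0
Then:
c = 4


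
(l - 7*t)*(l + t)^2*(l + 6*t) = l^4 + l^3*t - 43*l^2*t^2 - 85*l*t^3 - 42*t^4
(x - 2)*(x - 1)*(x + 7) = x^3 + 4*x^2 - 19*x + 14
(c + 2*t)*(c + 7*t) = c^2 + 9*c*t + 14*t^2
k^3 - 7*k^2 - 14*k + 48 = (k - 8)*(k - 2)*(k + 3)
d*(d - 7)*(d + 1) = d^3 - 6*d^2 - 7*d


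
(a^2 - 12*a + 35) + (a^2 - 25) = 2*a^2 - 12*a + 10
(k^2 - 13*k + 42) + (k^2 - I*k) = 2*k^2 - 13*k - I*k + 42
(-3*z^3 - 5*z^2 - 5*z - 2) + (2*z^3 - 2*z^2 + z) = -z^3 - 7*z^2 - 4*z - 2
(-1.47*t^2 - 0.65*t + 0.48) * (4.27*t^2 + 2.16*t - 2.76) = -6.2769*t^4 - 5.9507*t^3 + 4.7028*t^2 + 2.8308*t - 1.3248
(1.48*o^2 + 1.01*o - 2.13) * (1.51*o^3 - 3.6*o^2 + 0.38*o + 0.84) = 2.2348*o^5 - 3.8029*o^4 - 6.2899*o^3 + 9.295*o^2 + 0.0389999999999999*o - 1.7892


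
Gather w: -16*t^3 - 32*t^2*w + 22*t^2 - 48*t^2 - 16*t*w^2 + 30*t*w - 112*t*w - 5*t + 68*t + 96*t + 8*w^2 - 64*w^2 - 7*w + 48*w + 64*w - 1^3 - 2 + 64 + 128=-16*t^3 - 26*t^2 + 159*t + w^2*(-16*t - 56) + w*(-32*t^2 - 82*t + 105) + 189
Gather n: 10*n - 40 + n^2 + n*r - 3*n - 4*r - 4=n^2 + n*(r + 7) - 4*r - 44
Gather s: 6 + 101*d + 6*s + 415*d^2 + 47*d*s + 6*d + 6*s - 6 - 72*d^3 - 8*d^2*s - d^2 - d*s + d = -72*d^3 + 414*d^2 + 108*d + s*(-8*d^2 + 46*d + 12)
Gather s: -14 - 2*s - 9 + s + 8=-s - 15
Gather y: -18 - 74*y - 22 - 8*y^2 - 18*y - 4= -8*y^2 - 92*y - 44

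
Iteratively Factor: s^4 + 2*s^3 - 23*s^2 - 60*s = (s + 4)*(s^3 - 2*s^2 - 15*s) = (s + 3)*(s + 4)*(s^2 - 5*s) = (s - 5)*(s + 3)*(s + 4)*(s)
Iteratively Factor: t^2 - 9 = (t + 3)*(t - 3)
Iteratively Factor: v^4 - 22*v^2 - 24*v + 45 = (v - 1)*(v^3 + v^2 - 21*v - 45) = (v - 5)*(v - 1)*(v^2 + 6*v + 9) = (v - 5)*(v - 1)*(v + 3)*(v + 3)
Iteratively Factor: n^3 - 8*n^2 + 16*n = (n)*(n^2 - 8*n + 16) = n*(n - 4)*(n - 4)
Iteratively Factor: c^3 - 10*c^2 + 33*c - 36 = (c - 3)*(c^2 - 7*c + 12) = (c - 3)^2*(c - 4)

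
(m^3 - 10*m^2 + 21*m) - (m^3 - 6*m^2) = -4*m^2 + 21*m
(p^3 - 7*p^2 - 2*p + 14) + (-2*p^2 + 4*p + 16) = p^3 - 9*p^2 + 2*p + 30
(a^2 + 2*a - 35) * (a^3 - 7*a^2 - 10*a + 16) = a^5 - 5*a^4 - 59*a^3 + 241*a^2 + 382*a - 560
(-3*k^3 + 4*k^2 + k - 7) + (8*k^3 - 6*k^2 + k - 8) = 5*k^3 - 2*k^2 + 2*k - 15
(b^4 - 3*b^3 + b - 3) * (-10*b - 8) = -10*b^5 + 22*b^4 + 24*b^3 - 10*b^2 + 22*b + 24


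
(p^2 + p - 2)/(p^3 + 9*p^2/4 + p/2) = 4*(p - 1)/(p*(4*p + 1))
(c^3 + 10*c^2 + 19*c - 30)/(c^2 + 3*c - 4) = (c^2 + 11*c + 30)/(c + 4)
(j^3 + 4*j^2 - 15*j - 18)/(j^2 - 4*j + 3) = (j^2 + 7*j + 6)/(j - 1)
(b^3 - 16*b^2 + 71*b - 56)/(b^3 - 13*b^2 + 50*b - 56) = (b^2 - 9*b + 8)/(b^2 - 6*b + 8)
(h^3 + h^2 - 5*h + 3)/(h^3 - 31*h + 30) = (h^2 + 2*h - 3)/(h^2 + h - 30)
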